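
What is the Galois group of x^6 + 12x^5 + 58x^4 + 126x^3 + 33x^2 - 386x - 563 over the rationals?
S_4 (order 24)

The polynomial f is an irreducible sextic over Q, so G = Gal(f/Q) is one of the 16 transitive subgroups 6T1, ..., 6T16 of S_6. The discriminant of f is 87452721811456 = 9351616^2, a perfect square, so G is contained in A_6. The transitive groups of degree 6 contained in A_6 are: A_4 (6T4, order 12), S_4 (6T7, order 24), (C_3 x C_3) : C_4 (6T10, order 36), PSL(2,5) (6T12, order 60), A_6 (6T15, order 360). By Dedekind's theorem, for a prime p not dividing disc(f) the degrees of the irreducible factors of f mod p form the cycle type of an element of G. Factoring f modulo the 79 such primes p <= 419 (skipping 2, 23, which divide the discriminant), each new pattern first appears at: mod 3: f = (x^3 + x^2 + 2)(x^3 + 2x^2 + 2x + 2), pattern 3+3; mod 5: f = (x^2 + 2)(x^4 + 2x^3 + x^2 + 2x + 1), pattern 4+2; mod 19: f = (x + 5)(x + 6)(x^2 + 9x + 10)(x^2 + 11x + 3), pattern 2+2+1+1; mod 223: f = (x + 1)(x + 6)(x + 95)(x + 160)(x + 207)(x + 212), pattern 1+1+1+1+1+1. No other pattern occurs in this range, so the set of observed cycle types is {3+3, 4+2, 2+2+1+1, 1+1+1+1+1+1}. The candidates containing elements of all these cycle types are S_4 (6T7) of order 24, (C_3 x C_3) : C_4 (6T10) of order 36, A_6 (6T15) of order 360; the others are excluded. The observed types are precisely the cycle types that occur in S_4 (6T7). Each of the other remaining candidates has further cycle types, and by the Chebotarev density theorem the matching factorization patterns would occur for a proportion of primes equal to their share of the group: (C_3 x C_3) : C_4 (6T10) additionally contains elements of type 3+1+1+1 (4 of its 36 elements, about 11% of primes); A_6 (6T15) additionally contains elements of type 5+1, 3+1+1+1 (184 of its 360 elements, about 51% of primes). None of the 79 primes tested shows any such pattern (for each of these groups the chance of that is below 10^-4), which rules them out. Hence G = S_4 (6T7), of order 24.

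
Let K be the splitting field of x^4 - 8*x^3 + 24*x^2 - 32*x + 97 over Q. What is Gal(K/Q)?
V_4 (order 4)

The polynomial is an irreducible quartic over Q and its discriminant is 136048896 = 11664^2, a perfect square, so the Galois group is contained in A_4. The resolvent cubic y^3 - 24*y^2 - 132*y + 2080 splits completely over Q, which gives the Klein four-group V_4.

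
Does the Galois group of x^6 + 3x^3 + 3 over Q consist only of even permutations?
The polynomial is irreducible of degree 6 over Q. Its discriminant is -177147, which is not a perfect square. A Galois group lies in the alternating group exactly when the discriminant is a square in Q, so the Galois group (C_3 x S_3) is not contained in A_6.

No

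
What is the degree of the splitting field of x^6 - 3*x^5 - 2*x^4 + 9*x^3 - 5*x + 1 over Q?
The degree of the splitting field over Q equals the order of the Galois group, so first determine the group. The polynomial f is an irreducible sextic over Q, so G = Gal(f/Q) is one of the 16 transitive subgroups 6T1, ..., 6T16 of S_6. The discriminant of f is 810448, which is not a perfect square, so G is not contained in A_6. The transitive groups of degree 6 not contained in A_6 are: C_6 (6T1, order 6), S_3 (6T2, order 6), D_6 (6T3, order 12), C_3 x S_3 (6T5, order 18), A_4 x C_2 (6T6, order 24), S_4 (6T8, order 24), S_3 x S_3 (6T9, order 36), S_4 x C_2 (6T11, order 48), (S_3 x S_3) : C_2 (6T13, order 72), PGL(2,5) (6T14, order 120), S_6 (6T16, order 720). By Dedekind's theorem, for a prime p not dividing disc(f) the degrees of the irreducible factors of f mod p form the cycle type of an element of G. Factoring f modulo the 23 such primes p <= 97 (skipping 2, 37, which divide the discriminant), each new pattern first appears at: mod 3: f = (x^3 + x^2 + 2)(x^3 + 2x^2 + 2x + 2), pattern 3+3; mod 5: f = (x^2 + 2)(x^2 + 3x + 3)(x^2 + 4x + 1), pattern 2+2+2; mod 67: f = (x + 2)(x + 18)(x + 30)(x + 36)(x + 48)(x + 64), pattern 1+1+1+1+1+1. No other pattern occurs in this range, so the set of observed cycle types is {3+3, 2+2+2, 1+1+1+1+1+1}. The candidates containing elements of all these cycle types are C_6 (6T1) of order 6, S_3 (6T2) of order 6, D_6 (6T3) of order 12, C_3 x S_3 (6T5) of order 18, A_4 x C_2 (6T6) of order 24, S_4 (6T8) of order 24, S_3 x S_3 (6T9) of order 36, S_4 x C_2 (6T11) of order 48, (S_3 x S_3) : C_2 (6T13) of order 72, PGL(2,5) (6T14) of order 120, S_6 (6T16) of order 720; the others are excluded. The observed types are precisely the cycle types that occur in S_3 (6T2). Each of the other remaining candidates has further cycle types, and by the Chebotarev density theorem the matching factorization patterns would occur for a proportion of primes equal to their share of the group: C_6 (6T1) additionally contains elements of type 6 (2 of its 6 elements, about 33% of primes); D_6 (6T3) additionally contains elements of type 6, 2+2+1+1 (5 of its 12 elements, about 42% of primes); C_3 x S_3 (6T5) additionally contains elements of type 6, 3+1+1+1 (10 of its 18 elements, about 56% of primes); A_4 x C_2 (6T6) additionally contains elements of type 6, 2+2+1+1, 2+1+1+1+1 (14 of its 24 elements, about 58% of primes); S_4 (6T8) additionally contains elements of type 4+1+1, 2+2+1+1 (9 of its 24 elements, about 38% of primes); S_3 x S_3 (6T9) additionally contains elements of type 6, 3+1+1+1, 2+2+1+1 (25 of its 36 elements, about 69% of primes); S_4 x C_2 (6T11) additionally contains elements of type 6, 4+2, 4+1+1, 2+2+1+1, 2+1+1+1+1 (32 of its 48 elements, about 67% of primes); (S_3 x S_3) : C_2 (6T13) additionally contains elements of type 6, 4+2, 3+2+1, 3+1+1+1, 2+2+1+1, 2+1+1+1+1 (61 of its 72 elements, about 85% of primes); PGL(2,5) (6T14) additionally contains elements of type 6, 5+1, 4+1+1, 2+2+1+1 (89 of its 120 elements, about 74% of primes); S_6 (6T16) additionally contains elements of type 6, 5+1, 4+2, 4+1+1, 3+2+1, 3+1+1+1, 2+2+1+1, 2+1+1+1+1 (664 of its 720 elements, about 92% of primes). None of the 23 primes tested shows any such pattern (for each of these groups the chance of that is below 10^-4), which rules them out. Hence G = S_3 (6T2), of order 6. The Galois group S_3 (6T2) has order 6, so the splitting field has degree 6 over Q.

6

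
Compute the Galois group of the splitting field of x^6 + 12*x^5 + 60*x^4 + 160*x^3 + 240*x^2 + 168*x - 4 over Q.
The polynomial f is an irreducible sextic over Q, so G = Gal(f/Q) is one of the 16 transitive subgroups 6T1, ..., 6T16 of S_6. The discriminant of f is 746496000000 = 864000^2, a perfect square, so G is contained in A_6. The transitive groups of degree 6 contained in A_6 are: A_4 (6T4, order 12), S_4 (6T7, order 24), (C_3 x C_3) : C_4 (6T10, order 36), PSL(2,5) (6T12, order 60), A_6 (6T15, order 360). By Dedekind's theorem, for a prime p not dividing disc(f) the degrees of the irreducible factors of f mod p form the cycle type of an element of G. Factoring f modulo the 6 such primes p <= 23 (skipping 2, 3, 5, which divide the discriminant), each new pattern first appears at: mod 7: f = (x + 6)(x^5 + 6x^4 + 3x^3 + 2x^2 + 4x + 4), pattern 5+1; mod 23: f = (x + 4)(x + 13)(x + 18)(x^3 + x + 17), pattern 3+1+1+1. No other pattern occurs in this range, so the set of observed cycle types is {5+1, 3+1+1+1}. Among the candidates above, the only group containing elements of all these cycle types is A_6 (6T15) — each of A_4 (6T4), S_4 (6T7), (C_3 x C_3) : C_4 (6T10), PSL(2,5) (6T12) lacks at least one of them. Hence G = A_6 (6T15), of order 360.

A_6, the alternating group on 6 letters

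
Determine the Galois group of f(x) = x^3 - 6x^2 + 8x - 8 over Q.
The polynomial is an irreducible cubic over Q and its discriminant is -1472, which is not a perfect square. For an irreducible cubic, a non-square discriminant gives Galois group S_3.

S_3, the symmetric group on 3 letters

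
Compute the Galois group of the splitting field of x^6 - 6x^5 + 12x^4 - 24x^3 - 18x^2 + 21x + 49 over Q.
The polynomial f is an irreducible sextic over Q, so G = Gal(f/Q) is one of the 16 transitive subgroups 6T1, ..., 6T16 of S_6. The discriminant of f is 1656708629428629, which is not a perfect square, so G is not contained in A_6. The transitive groups of degree 6 not contained in A_6 are: C_6 (6T1, order 6), S_3 (6T2, order 6), D_6 (6T3, order 12), C_3 x S_3 (6T5, order 18), A_4 x C_2 (6T6, order 24), S_4 (6T8, order 24), S_3 x S_3 (6T9, order 36), S_4 x C_2 (6T11, order 48), (S_3 x S_3) : C_2 (6T13, order 72), PGL(2,5) (6T14, order 120), S_6 (6T16, order 720). By Dedekind's theorem, for a prime p not dividing disc(f) the degrees of the irreducible factors of f mod p form the cycle type of an element of G. Factoring f modulo the 16 such primes p <= 67 (skipping 3, 7, 29, which divide the discriminant), each new pattern first appears at: mod 2: f = (x^6 + x + 1), pattern 6; mod 5: f = (x + 2)(x + 4)(x^2 + 2)(x^2 + 3x + 4), pattern 2+2+1+1; mod 13: f = (x + 5)(x + 8)(x + 10)(x^3 + 10x^2 + 2x + 1), pattern 3+1+1+1; mod 19: f = (x^2 + x + 11)(x^2 + 14x + 18)(x^2 + 17x + 18), pattern 2+2+2; mod 67: f = (x^3 + 64x^2 + 13x + 11)(x^3 + 64x^2 + 57x + 41), pattern 3+3. No other pattern occurs in this range, so the set of observed cycle types is {6, 2+2+1+1, 3+1+1+1, 2+2+2, 3+3}. The candidates containing elements of all these cycle types are S_3 x S_3 (6T9) of order 36, (S_3 x S_3) : C_2 (6T13) of order 72, S_6 (6T16) of order 720; the others are excluded. The observed types are precisely the cycle types that occur in S_3 x S_3 (6T9) (apart from the identity). Each of the other remaining candidates has further cycle types, and by the Chebotarev density theorem the matching factorization patterns would occur for a proportion of primes equal to their share of the group: (S_3 x S_3) : C_2 (6T13) additionally contains elements of type 4+2, 3+2+1, 2+1+1+1+1 (36 of its 72 elements, about 50% of primes); S_6 (6T16) additionally contains elements of type 5+1, 4+2, 4+1+1, 3+2+1, 2+1+1+1+1 (459 of its 720 elements, about 64% of primes). None of the 16 primes tested shows any such pattern (for each of these groups the chance of that is below 10^-4), which rules them out. Hence G = S_3 x S_3 (6T9), of order 36.

S_3 x S_3, the direct product S_3 x S_3 in its degree-6 action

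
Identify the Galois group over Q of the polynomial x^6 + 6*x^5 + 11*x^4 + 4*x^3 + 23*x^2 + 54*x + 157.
6T8: S_4

The polynomial f is an irreducible sextic over Q, so G = Gal(f/Q) is one of the 16 transitive subgroups 6T1, ..., 6T16 of S_6. The discriminant of f is -5497558138880000, which is not a perfect square, so G is not contained in A_6. The transitive groups of degree 6 not contained in A_6 are: C_6 (6T1, order 6), S_3 (6T2, order 6), D_6 (6T3, order 12), C_3 x S_3 (6T5, order 18), A_4 x C_2 (6T6, order 24), S_4 (6T8, order 24), S_3 x S_3 (6T9, order 36), S_4 x C_2 (6T11, order 48), (S_3 x S_3) : C_2 (6T13, order 72), PGL(2,5) (6T14, order 120), S_6 (6T16, order 720). By Dedekind's theorem, for a prime p not dividing disc(f) the degrees of the irreducible factors of f mod p form the cycle type of an element of G. Factoring f modulo the 22 such primes p <= 89 (skipping 2, 5, which divide the discriminant), each new pattern first appears at: mod 3: f = (x^3 + x^2 + 2x + 1)(x^3 + 2x^2 + x + 1), pattern 3+3; mod 7: f = (x^2 + 2)(x^2 + 2x + 2)(x^2 + 4x + 6), pattern 2+2+2; mod 13: f = (x + 6)(x + 9)(x^4 + 4x^3 + x^2 + 7x + 7), pattern 4+1+1; mod 43: f = (x + 20)(x + 25)(x^2 + 2x + 17)(x^2 + 2x + 41), pattern 2+2+1+1. No other pattern occurs in this range, so the set of observed cycle types is {3+3, 2+2+2, 4+1+1, 2+2+1+1}. The candidates containing elements of all these cycle types are S_4 (6T8) of order 24, S_4 x C_2 (6T11) of order 48, PGL(2,5) (6T14) of order 120, S_6 (6T16) of order 720; the others are excluded. The observed types are precisely the cycle types that occur in S_4 (6T8) (apart from the identity). Each of the other remaining candidates has further cycle types, and by the Chebotarev density theorem the matching factorization patterns would occur for a proportion of primes equal to their share of the group: S_4 x C_2 (6T11) additionally contains elements of type 6, 4+2, 2+1+1+1+1 (17 of its 48 elements, about 35% of primes); PGL(2,5) (6T14) additionally contains elements of type 6, 5+1 (44 of its 120 elements, about 37% of primes); S_6 (6T16) additionally contains elements of type 6, 5+1, 4+2, 3+2+1, 3+1+1+1, 2+1+1+1+1 (529 of its 720 elements, about 73% of primes). None of the 22 primes tested shows any such pattern (for each of these groups the chance of that is below 10^-4), which rules them out. Hence G = S_4 (6T8), of order 24.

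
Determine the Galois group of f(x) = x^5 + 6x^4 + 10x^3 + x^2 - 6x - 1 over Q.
The polynomial f is an irreducible quintic over Q, so G = Gal(f/Q) is a transitive subgroup of S_5: one of C_5 (5T1, order 5), D_5 (5T2, order 10), F_20 (5T3, order 20), A_5 (5T4, order 60) or S_5 (5T5, order 120). The discriminant of f is 14641 = 121^2, a perfect square, so G is contained in A_5. The transitive groups of degree 5 contained in A_5 are: C_5 (5T1, order 5), D_5 (5T2, order 10), A_5 (5T4, order 60). By Dedekind's theorem, for a prime p not dividing disc(f) the degrees of the irreducible factors of f mod p form the cycle type of an element of G. Factoring f modulo the 14 such primes p <= 47 (skipping 11, which divides the discriminant), each new pattern first appears at: mod 2: f = (x^5 + x^2 + 1), pattern 5; mod 23: f = (x + 10)(x + 13)(x + 14)(x + 18)(x + 20), pattern 1+1+1+1+1. No other pattern occurs in this range, so the set of observed cycle types is {5, 1+1+1+1+1}. The candidates containing elements of all these cycle types are C_5 (5T1) of order 5, D_5 (5T2) of order 10, A_5 (5T4) of order 60; the others are excluded. The observed types are precisely the cycle types that occur in C_5 (5T1). Each of the other remaining candidates has further cycle types, and by the Chebotarev density theorem the matching factorization patterns would occur for a proportion of primes equal to their share of the group: D_5 (5T2) additionally contains elements of type 2+2+1 (5 of its 10 elements, about 50% of primes); A_5 (5T4) additionally contains elements of type 3+1+1, 2+2+1 (35 of its 60 elements, about 58% of primes). None of the 14 primes tested shows any such pattern (for each of these groups the chance of that is below 10^-4), which rules them out. Hence G = C_5 (5T1), of order 5.

C_5, the cyclic group of order 5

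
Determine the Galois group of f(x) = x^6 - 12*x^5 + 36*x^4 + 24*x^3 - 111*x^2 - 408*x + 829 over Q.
A_4 x C_2 (order 24)

The polynomial f is an irreducible sextic over Q, so G = Gal(f/Q) is one of the 16 transitive subgroups 6T1, ..., 6T16 of S_6. The discriminant of f is -9221581132716096, which is not a perfect square, so G is not contained in A_6. The transitive groups of degree 6 not contained in A_6 are: C_6 (6T1, order 6), S_3 (6T2, order 6), D_6 (6T3, order 12), C_3 x S_3 (6T5, order 18), A_4 x C_2 (6T6, order 24), S_4 (6T8, order 24), S_3 x S_3 (6T9, order 36), S_4 x C_2 (6T11, order 48), (S_3 x S_3) : C_2 (6T13, order 72), PGL(2,5) (6T14, order 120), S_6 (6T16, order 720). By Dedekind's theorem, for a prime p not dividing disc(f) the degrees of the irreducible factors of f mod p form the cycle type of an element of G. Factoring f modulo the 33 such primes p <= 149 (skipping 2, 3, which divide the discriminant), each new pattern first appears at: mod 5: f = (x^3 + x^2 + 4x + 3)(x^3 + 2x^2 + 3), pattern 3+3; mod 7: f = (x^6 + 2x^5 + x^4 + 3x^3 + x^2 + 5x + 3), pattern 6; mod 17: f = (x + 14)(x + 15)(x^2 + 2x + 11)(x^2 + 8x + 2), pattern 2+2+1+1; mod 19: f = (x + 2)(x + 11)(x + 14)(x + 15)(x^2 + 3x + 4), pattern 2+1+1+1+1; mod 71: f = (x^2 + 25x + 57)(x^2 + 45x + 57)(x^2 + 60x + 64), pattern 2+2+2. No other pattern occurs in this range, so the set of observed cycle types is {3+3, 6, 2+2+1+1, 2+1+1+1+1, 2+2+2}. The candidates containing elements of all these cycle types are A_4 x C_2 (6T6) of order 24, S_4 x C_2 (6T11) of order 48, (S_3 x S_3) : C_2 (6T13) of order 72, S_6 (6T16) of order 720; the others are excluded. The observed types are precisely the cycle types that occur in A_4 x C_2 (6T6) (apart from the identity). Each of the other remaining candidates has further cycle types, and by the Chebotarev density theorem the matching factorization patterns would occur for a proportion of primes equal to their share of the group: S_4 x C_2 (6T11) additionally contains elements of type 4+2, 4+1+1 (12 of its 48 elements, about 25% of primes); (S_3 x S_3) : C_2 (6T13) additionally contains elements of type 4+2, 3+2+1, 3+1+1+1 (34 of its 72 elements, about 47% of primes); S_6 (6T16) additionally contains elements of type 5+1, 4+2, 4+1+1, 3+2+1, 3+1+1+1 (484 of its 720 elements, about 67% of primes). None of the 33 primes tested shows any such pattern (for each of these groups the chance of that is below 10^-4), which rules them out. Hence G = A_4 x C_2 (6T6), of order 24.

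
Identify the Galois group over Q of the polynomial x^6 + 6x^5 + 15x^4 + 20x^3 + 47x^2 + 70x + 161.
S_4 x C_2 (also written S4xC2)

The polynomial f is an irreducible sextic over Q, so G = Gal(f/Q) is one of the 16 transitive subgroups 6T1, ..., 6T16 of S_6. The discriminant of f is -2693803488051200, which is not a perfect square, so G is not contained in A_6. The transitive groups of degree 6 not contained in A_6 are: C_6 (6T1, order 6), S_3 (6T2, order 6), D_6 (6T3, order 12), C_3 x S_3 (6T5, order 18), A_4 x C_2 (6T6, order 24), S_4 (6T8, order 24), S_3 x S_3 (6T9, order 36), S_4 x C_2 (6T11, order 48), (S_3 x S_3) : C_2 (6T13, order 72), PGL(2,5) (6T14, order 120), S_6 (6T16, order 720). By Dedekind's theorem, for a prime p not dividing disc(f) the degrees of the irreducible factors of f mod p form the cycle type of an element of G. Factoring f modulo the 17 such primes p <= 71 (skipping 2, 5, 7, which divide the discriminant), each new pattern first appears at: mod 3: f = (x^3 + x^2 + x + 2)(x^3 + 2x^2 + 1), pattern 3+3; mod 13: f = (x^6 + 6x^5 + 2x^4 + 7x^3 + 8x^2 + 5x + 5), pattern 6; mod 19: f = (x^2 + 2x + 2)(x^4 + 4x^3 + 5x^2 + 2x + 14), pattern 4+2; mod 23: f = (x)(x + 2)(x^4 + 4x^3 + 7x^2 + 6x + 12), pattern 4+1+1; mod 53: f = (x^2 + 2x + 22)(x^2 + 24x + 16)(x^2 + 33x + 25), pattern 2+2+2; mod 59: f = (x + 9)(x + 52)(x^2 + 12x + 34)(x^2 + 51x + 14), pattern 2+2+1+1; mod 71: f = (x + 17)(x + 23)(x + 50)(x + 56)(x^2 + 2x + 31), pattern 2+1+1+1+1. No other pattern occurs in this range, so the set of observed cycle types is {3+3, 6, 4+2, 4+1+1, 2+2+2, 2+2+1+1, 2+1+1+1+1}. The candidates containing elements of all these cycle types are S_4 x C_2 (6T11) of order 48, S_6 (6T16) of order 720; the others are excluded. The observed types are precisely the cycle types that occur in S_4 x C_2 (6T11) (apart from the identity). Each of the other remaining candidates has further cycle types, and by the Chebotarev density theorem the matching factorization patterns would occur for a proportion of primes equal to their share of the group: S_6 (6T16) additionally contains elements of type 5+1, 3+2+1, 3+1+1+1 (304 of its 720 elements, about 42% of primes). None of the 17 primes tested shows any such pattern (for each of these groups the chance of that is below 10^-4), which rules them out. Hence G = S_4 x C_2 (6T11), of order 48.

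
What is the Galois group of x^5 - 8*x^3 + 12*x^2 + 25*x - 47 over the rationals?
The polynomial f is an irreducible quintic over Q, so G = Gal(f/Q) is a transitive subgroup of S_5: one of C_5 (5T1, order 5), D_5 (5T2, order 10), F_20 (5T3, order 20), A_5 (5T4, order 60) or S_5 (5T5, order 120). The discriminant of f is 461338069, which is not a perfect square, so G is not contained in A_5. The transitive groups of degree 5 not contained in A_5 are: F_20 (5T3, order 20), S_5 (5T5, order 120). By Dedekind's theorem, for a prime p not dividing disc(f) the degrees of the irreducible factors of f mod p form the cycle type of an element of G. Factoring f modulo the first such prime p = 2, each new pattern first appears at: mod 2: f = (x^2 + x + 1)(x^3 + x^2 + 1), pattern 3+2. No other pattern occurs in this range, so the set of observed cycle types is {3+2}. Among the candidates above, the only group containing elements of all these cycle types is S_5 (5T5) — F_20 (5T3) lacks at least one of them. Hence G = S_5 (5T5), of order 120.

S_5, the symmetric group on 5 letters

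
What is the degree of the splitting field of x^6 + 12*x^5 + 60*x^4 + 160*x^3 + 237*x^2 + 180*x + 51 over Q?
12

The degree of the splitting field over Q equals the order of the Galois group, so first determine the group. The polynomial f is an irreducible sextic over Q, so G = Gal(f/Q) is one of the 16 transitive subgroups 6T1, ..., 6T16 of S_6. The discriminant of f is 419904 = 648^2, a perfect square, so G is contained in A_6. The transitive groups of degree 6 contained in A_6 are: A_4 (6T4, order 12), S_4 (6T7, order 24), (C_3 x C_3) : C_4 (6T10, order 36), PSL(2,5) (6T12, order 60), A_6 (6T15, order 360). By Dedekind's theorem, for a prime p not dividing disc(f) the degrees of the irreducible factors of f mod p form the cycle type of an element of G. Factoring f modulo the 33 such primes p <= 149 (skipping 2, 3, which divide the discriminant), each new pattern first appears at: mod 5: f = (x^3 + x + 4)(x^3 + 2x^2 + 4x + 4), pattern 3+3; mod 17: f = (x)(x + 4)(x^2 + 4x + 1)(x^2 + 4x + 11), pattern 2+2+1+1; mod 71: f = (x + 6)(x + 7)(x + 34)(x + 41)(x + 68)(x + 69), pattern 1+1+1+1+1+1. No other pattern occurs in this range, so the set of observed cycle types is {3+3, 2+2+1+1, 1+1+1+1+1+1}. The candidates containing elements of all these cycle types are A_4 (6T4) of order 12, S_4 (6T7) of order 24, (C_3 x C_3) : C_4 (6T10) of order 36, PSL(2,5) (6T12) of order 60, A_6 (6T15) of order 360; the others are excluded. The observed types are precisely the cycle types that occur in A_4 (6T4). Each of the other remaining candidates has further cycle types, and by the Chebotarev density theorem the matching factorization patterns would occur for a proportion of primes equal to their share of the group: S_4 (6T7) additionally contains elements of type 4+2 (6 of its 24 elements, about 25% of primes); (C_3 x C_3) : C_4 (6T10) additionally contains elements of type 4+2, 3+1+1+1 (22 of its 36 elements, about 61% of primes); PSL(2,5) (6T12) additionally contains elements of type 5+1 (24 of its 60 elements, about 40% of primes); A_6 (6T15) additionally contains elements of type 5+1, 4+2, 3+1+1+1 (274 of its 360 elements, about 76% of primes). None of the 33 primes tested shows any such pattern (for each of these groups the chance of that is below 10^-4), which rules them out. Hence G = A_4 (6T4), of order 12. The Galois group A_4 (6T4) has order 12, so the splitting field has degree 12 over Q.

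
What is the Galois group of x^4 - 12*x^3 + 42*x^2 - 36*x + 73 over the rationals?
V_4 (order 4)

The polynomial is an irreducible quartic over Q and its discriminant is 104857600 = 10240^2, a perfect square, so the Galois group is contained in A_4. The resolvent cubic y^3 - 42*y^2 + 140*y + 456 splits completely over Q, which gives the Klein four-group V_4.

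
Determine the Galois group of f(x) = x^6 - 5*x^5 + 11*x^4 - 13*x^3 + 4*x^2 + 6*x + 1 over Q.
6T10: (C_3 x C_3) : C_4

The polynomial f is an irreducible sextic over Q, so G = Gal(f/Q) is one of the 16 transitive subgroups 6T1, ..., 6T16 of S_6. The discriminant of f is 525625 = 725^2, a perfect square, so G is contained in A_6. The transitive groups of degree 6 contained in A_6 are: A_4 (6T4, order 12), S_4 (6T7, order 24), (C_3 x C_3) : C_4 (6T10, order 36), PSL(2,5) (6T12, order 60), A_6 (6T15, order 360). By Dedekind's theorem, for a prime p not dividing disc(f) the degrees of the irreducible factors of f mod p form the cycle type of an element of G. Factoring f modulo the 19 such primes p <= 73 (skipping 5, 29, which divide the discriminant), each new pattern first appears at: mod 2: f = (x^2 + x + 1)(x^4 + x + 1), pattern 4+2; mod 11: f = (x^3 + x^2 + 3x + 1)(x^3 + 5x^2 + 3x + 1), pattern 3+3; mod 19: f = (x + 10)(x + 11)(x^2 + 2x + 2)(x^2 + 10x + 7), pattern 2+2+1+1; mod 61: f = (x + 27)(x + 34)(x + 41)(x^3 + 15x^2 + 3x + 1), pattern 3+1+1+1. No other pattern occurs in this range, so the set of observed cycle types is {4+2, 3+3, 2+2+1+1, 3+1+1+1}. The candidates containing elements of all these cycle types are (C_3 x C_3) : C_4 (6T10) of order 36, A_6 (6T15) of order 360; the others are excluded. The observed types are precisely the cycle types that occur in (C_3 x C_3) : C_4 (6T10) (apart from the identity). Each of the other remaining candidates has further cycle types, and by the Chebotarev density theorem the matching factorization patterns would occur for a proportion of primes equal to their share of the group: A_6 (6T15) additionally contains elements of type 5+1 (144 of its 360 elements, about 40% of primes). None of the 19 primes tested shows any such pattern (for each of these groups the chance of that is below 10^-4), which rules them out. Hence G = (C_3 x C_3) : C_4 (6T10), of order 36.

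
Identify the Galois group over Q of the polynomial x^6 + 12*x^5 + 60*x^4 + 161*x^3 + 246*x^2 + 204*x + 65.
The polynomial f is an irreducible sextic over Q, so G = Gal(f/Q) is one of the 16 transitive subgroups 6T1, ..., 6T16 of S_6. The discriminant of f is 871199469, which is not a perfect square, so G is not contained in A_6. The transitive groups of degree 6 not contained in A_6 are: C_6 (6T1, order 6), S_3 (6T2, order 6), D_6 (6T3, order 12), C_3 x S_3 (6T5, order 18), A_4 x C_2 (6T6, order 24), S_4 (6T8, order 24), S_3 x S_3 (6T9, order 36), S_4 x C_2 (6T11, order 48), (S_3 x S_3) : C_2 (6T13, order 72), PGL(2,5) (6T14, order 120), S_6 (6T16, order 720). By Dedekind's theorem, for a prime p not dividing disc(f) the degrees of the irreducible factors of f mod p form the cycle type of an element of G. Factoring f modulo the 16 such primes p <= 67 (skipping 3, 7, 29, which divide the discriminant), each new pattern first appears at: mod 2: f = (x^6 + x^3 + 1), pattern 6; mod 5: f = (x)(x + 1)(x^2 + 2)(x^2 + x + 2), pattern 2+2+1+1; mod 13: f = (x)(x + 9)(x + 10)(x^3 + 6x^2 + 12x + 4), pattern 3+1+1+1; mod 19: f = (x^2 + 8x + 3)(x^2 + 10x + 10)(x^2 + 13x + 18), pattern 2+2+2; mod 67: f = (x^3 + 6x^2 + 12x + 27)(x^3 + 6x^2 + 12x + 57), pattern 3+3. No other pattern occurs in this range, so the set of observed cycle types is {6, 2+2+1+1, 3+1+1+1, 2+2+2, 3+3}. The candidates containing elements of all these cycle types are S_3 x S_3 (6T9) of order 36, (S_3 x S_3) : C_2 (6T13) of order 72, S_6 (6T16) of order 720; the others are excluded. The observed types are precisely the cycle types that occur in S_3 x S_3 (6T9) (apart from the identity). Each of the other remaining candidates has further cycle types, and by the Chebotarev density theorem the matching factorization patterns would occur for a proportion of primes equal to their share of the group: (S_3 x S_3) : C_2 (6T13) additionally contains elements of type 4+2, 3+2+1, 2+1+1+1+1 (36 of its 72 elements, about 50% of primes); S_6 (6T16) additionally contains elements of type 5+1, 4+2, 4+1+1, 3+2+1, 2+1+1+1+1 (459 of its 720 elements, about 64% of primes). None of the 16 primes tested shows any such pattern (for each of these groups the chance of that is below 10^-4), which rules them out. Hence G = S_3 x S_3 (6T9), of order 36.

6T9: S_3 x S_3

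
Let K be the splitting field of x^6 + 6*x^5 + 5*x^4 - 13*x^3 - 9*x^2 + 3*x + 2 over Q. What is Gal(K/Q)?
The polynomial f is an irreducible sextic over Q, so G = Gal(f/Q) is one of the 16 transitive subgroups 6T1, ..., 6T16 of S_6. The discriminant of f is 30991489 = 5567^2, a perfect square, so G is contained in A_6. The transitive groups of degree 6 contained in A_6 are: A_4 (6T4, order 12), S_4 (6T7, order 24), (C_3 x C_3) : C_4 (6T10, order 36), PSL(2,5) (6T12, order 60), A_6 (6T15, order 360). By Dedekind's theorem, for a prime p not dividing disc(f) the degrees of the irreducible factors of f mod p form the cycle type of an element of G. Factoring f modulo the 21 such primes p <= 79 (skipping 19, which divides the discriminant), each new pattern first appears at: mod 2: f = (x)(x^5 + x^3 + x^2 + x + 1), pattern 5+1; mod 7: f = (x^3 + x^2 + 3x + 1)(x^3 + 5x^2 + 4x + 2), pattern 3+3; mod 61: f = (x + 3)(x + 25)(x^2 + 48x + 25)(x^2 + 52x + 38), pattern 2+2+1+1. No other pattern occurs in this range, so the set of observed cycle types is {5+1, 3+3, 2+2+1+1}. The candidates containing elements of all these cycle types are PSL(2,5) (6T12) of order 60, A_6 (6T15) of order 360; the others are excluded. The observed types are precisely the cycle types that occur in PSL(2,5) (6T12) (apart from the identity). Each of the other remaining candidates has further cycle types, and by the Chebotarev density theorem the matching factorization patterns would occur for a proportion of primes equal to their share of the group: A_6 (6T15) additionally contains elements of type 4+2, 3+1+1+1 (130 of its 360 elements, about 36% of primes). None of the 21 primes tested shows any such pattern (for each of these groups the chance of that is below 10^-4), which rules them out. Hence G = PSL(2,5) (6T12), of order 60.

PSL(2,5)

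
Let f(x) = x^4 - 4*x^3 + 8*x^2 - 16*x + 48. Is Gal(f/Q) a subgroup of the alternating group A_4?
Yes

The polynomial is irreducible of degree 4 over Q. Its discriminant is 12845056 = 3584^2, a perfect square. A Galois group lies in the alternating group exactly when the discriminant is a square in Q, so the Galois group (A_4) is contained in A_4.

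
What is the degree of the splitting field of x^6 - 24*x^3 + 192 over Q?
18

The degree of the splitting field over Q equals the order of the Galois group, so first determine the group. The polynomial f is an irreducible sextic over Q, so G = Gal(f/Q) is one of the 16 transitive subgroups 6T1, ..., 6T16 of S_6. The discriminant of f is -190210142896128, which is not a perfect square, so G is not contained in A_6. The transitive groups of degree 6 not contained in A_6 are: C_6 (6T1, order 6), S_3 (6T2, order 6), D_6 (6T3, order 12), C_3 x S_3 (6T5, order 18), A_4 x C_2 (6T6, order 24), S_4 (6T8, order 24), S_3 x S_3 (6T9, order 36), S_4 x C_2 (6T11, order 48), (S_3 x S_3) : C_2 (6T13, order 72), PGL(2,5) (6T14, order 120), S_6 (6T16, order 720). By Dedekind's theorem, for a prime p not dividing disc(f) the degrees of the irreducible factors of f mod p form the cycle type of an element of G. Factoring f modulo the 33 such primes p <= 149 (skipping 2, 3, which divide the discriminant), each new pattern first appears at: mod 5: f = (x^6 + x^3 + 2), pattern 6; mod 7: f = (x + 1)(x + 2)(x + 4)(x^3 + 3), pattern 3+1+1+1; mod 17: f = (x^2 + 2x + 11)(x^2 + 7x + 11)(x^2 + 8x + 11), pattern 2+2+2; mod 19: f = (x^3 + 4)(x^3 + 10), pattern 3+3; mod 73: f = (x + 26)(x + 42)(x + 44)(x + 58)(x + 60)(x + 62), pattern 1+1+1+1+1+1. No other pattern occurs in this range, so the set of observed cycle types is {6, 3+1+1+1, 2+2+2, 3+3, 1+1+1+1+1+1}. The candidates containing elements of all these cycle types are C_3 x S_3 (6T5) of order 18, S_3 x S_3 (6T9) of order 36, (S_3 x S_3) : C_2 (6T13) of order 72, S_6 (6T16) of order 720; the others are excluded. The observed types are precisely the cycle types that occur in C_3 x S_3 (6T5). Each of the other remaining candidates has further cycle types, and by the Chebotarev density theorem the matching factorization patterns would occur for a proportion of primes equal to their share of the group: S_3 x S_3 (6T9) additionally contains elements of type 2+2+1+1 (9 of its 36 elements, about 25% of primes); (S_3 x S_3) : C_2 (6T13) additionally contains elements of type 4+2, 3+2+1, 2+2+1+1, 2+1+1+1+1 (45 of its 72 elements, about 62% of primes); S_6 (6T16) additionally contains elements of type 5+1, 4+2, 4+1+1, 3+2+1, 2+2+1+1, 2+1+1+1+1 (504 of its 720 elements, about 70% of primes). None of the 33 primes tested shows any such pattern (for each of these groups the chance of that is below 10^-4), which rules them out. Hence G = C_3 x S_3 (6T5), of order 18. The Galois group C_3 x S_3 (6T5) has order 18, so the splitting field has degree 18 over Q.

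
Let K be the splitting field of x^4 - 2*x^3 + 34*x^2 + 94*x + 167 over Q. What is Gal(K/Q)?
A_4, the alternating group on 4 letters

The polynomial is an irreducible quartic over Q and its discriminant is 7641557056 = 87416^2, a perfect square, so the Galois group is contained in A_4. The resolvent cubic y^3 - 34*y^2 - 856*y + 13208 is irreducible over Q. An irreducible resolvent with square discriminant gives A_4.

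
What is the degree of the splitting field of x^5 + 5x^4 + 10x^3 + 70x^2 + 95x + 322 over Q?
The degree of the splitting field over Q equals the order of the Galois group, so first determine the group. The polynomial f is an irreducible quintic over Q, so G = Gal(f/Q) is a transitive subgroup of S_5: one of C_5 (5T1, order 5), D_5 (5T2, order 10), F_20 (5T3, order 20), A_5 (5T4, order 60) or S_5 (5T5, order 120). The discriminant of f is 26703027253125, which is not a perfect square, so G is not contained in A_5. The transitive groups of degree 5 not contained in A_5 are: F_20 (5T3, order 20), S_5 (5T5, order 120). By Dedekind's theorem, for a prime p not dividing disc(f) the degrees of the irreducible factors of f mod p form the cycle type of an element of G. Factoring f modulo the 18 such primes p <= 71 (skipping 3, 5, which divide the discriminant), each new pattern first appears at: mod 2: f = (x)(x^4 + x^3 + 1), pattern 4+1; mod 11: f = (x^5 + 5x^4 + 10x^3 + 4x^2 + 7x + 3), pattern 5; mod 19: f = (x + 2)(x^2 + 11x + 2)(x^2 + 11x + 14), pattern 2+2+1; mod 41: f = (x + 8)(x + 10)(x + 14)(x + 16)(x + 39), pattern 1+1+1+1+1. No other pattern occurs in this range, so the set of observed cycle types is {4+1, 5, 2+2+1, 1+1+1+1+1}. The candidates containing elements of all these cycle types are F_20 (5T3) of order 20, S_5 (5T5) of order 120; the others are excluded. The observed types are precisely the cycle types that occur in F_20 (5T3). Each of the other remaining candidates has further cycle types, and by the Chebotarev density theorem the matching factorization patterns would occur for a proportion of primes equal to their share of the group: S_5 (5T5) additionally contains elements of type 3+2, 3+1+1, 2+1+1+1 (50 of its 120 elements, about 42% of primes). None of the 18 primes tested shows any such pattern (for each of these groups the chance of that is below 10^-4), which rules them out. Hence G = F_20 (5T3), of order 20. The Galois group F_20 (5T3) has order 20, so the splitting field has degree 20 over Q.

20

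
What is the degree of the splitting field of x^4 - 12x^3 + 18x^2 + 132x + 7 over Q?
8

The degree of the splitting field over Q equals the order of the Galois group, so first determine the group. The polynomial is an irreducible quartic over Q and its discriminant is -862619648, which is not a perfect square, so the Galois group is not contained in A_4. The resolvent cubic y^3 - 18*y^2 - 1612*y - 17928 has exactly one rational root, so the Galois group is C_4 or D_4. The quartic remains irreducible over Q(sqrt(disc)), so the group is D_4. The Galois group D_4 (4T3) has order 8, so the splitting field has degree 8 over Q.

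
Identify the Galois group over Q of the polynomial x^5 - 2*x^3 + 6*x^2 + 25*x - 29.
The polynomial f is an irreducible quintic over Q, so G = Gal(f/Q) is a transitive subgroup of S_5: one of C_5 (5T1, order 5), D_5 (5T2, order 10), F_20 (5T3, order 20), A_5 (5T4, order 60) or S_5 (5T5, order 120). The discriminant of f is 6973049989, which is not a perfect square, so G is not contained in A_5. The transitive groups of degree 5 not contained in A_5 are: F_20 (5T3, order 20), S_5 (5T5, order 120). By Dedekind's theorem, for a prime p not dividing disc(f) the degrees of the irreducible factors of f mod p form the cycle type of an element of G. Factoring f modulo the first such prime p = 2, each new pattern first appears at: mod 2: f = (x^2 + x + 1)(x^3 + x^2 + 1), pattern 3+2. No other pattern occurs in this range, so the set of observed cycle types is {3+2}. Among the candidates above, the only group containing elements of all these cycle types is S_5 (5T5) — F_20 (5T3) lacks at least one of them. Hence G = S_5 (5T5), of order 120.

S_5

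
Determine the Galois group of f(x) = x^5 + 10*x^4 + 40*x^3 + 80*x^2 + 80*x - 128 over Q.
F_20

The polynomial f is an irreducible quintic over Q, so G = Gal(f/Q) is a transitive subgroup of S_5: one of C_5 (5T1, order 5), D_5 (5T2, order 10), F_20 (5T3, order 20), A_5 (5T4, order 60) or S_5 (5T5, order 120). The discriminant of f is 2048000000000, which is not a perfect square, so G is not contained in A_5. The transitive groups of degree 5 not contained in A_5 are: F_20 (5T3, order 20), S_5 (5T5, order 120). By Dedekind's theorem, for a prime p not dividing disc(f) the degrees of the irreducible factors of f mod p form the cycle type of an element of G. Factoring f modulo the 18 such primes p <= 71 (skipping 2, 5, which divide the discriminant), each new pattern first appears at: mod 3: f = (x + 1)(x^4 + x^2 + x + 1), pattern 4+1; mod 11: f = (x^5 + 10x^4 + 7x^3 + 3x^2 + 3x + 4), pattern 5; mod 19: f = (x + 9)(x^2 + 7x + 2)(x^2 + 13x + 14), pattern 2+2+1; mod 31: f = (x + 5)(x + 8)(x + 14)(x + 19)(x + 26), pattern 1+1+1+1+1. No other pattern occurs in this range, so the set of observed cycle types is {4+1, 5, 2+2+1, 1+1+1+1+1}. The candidates containing elements of all these cycle types are F_20 (5T3) of order 20, S_5 (5T5) of order 120; the others are excluded. The observed types are precisely the cycle types that occur in F_20 (5T3). Each of the other remaining candidates has further cycle types, and by the Chebotarev density theorem the matching factorization patterns would occur for a proportion of primes equal to their share of the group: S_5 (5T5) additionally contains elements of type 3+2, 3+1+1, 2+1+1+1 (50 of its 120 elements, about 42% of primes). None of the 18 primes tested shows any such pattern (for each of these groups the chance of that is below 10^-4), which rules them out. Hence G = F_20 (5T3), of order 20.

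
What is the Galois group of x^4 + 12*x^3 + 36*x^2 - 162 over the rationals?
D_4, the dihedral group of order 8

The polynomial is an irreducible quartic over Q and its discriminant is -544195584, which is not a perfect square, so the Galois group is not contained in A_4. The resolvent cubic y^3 - 36*y^2 + 648*y has exactly one rational root, so the Galois group is C_4 or D_4. The quartic remains irreducible over Q(sqrt(disc)), so the group is D_4.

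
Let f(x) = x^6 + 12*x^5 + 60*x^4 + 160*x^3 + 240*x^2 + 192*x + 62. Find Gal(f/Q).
The polynomial f is an irreducible sextic over Q, so G = Gal(f/Q) is one of the 16 transitive subgroups 6T1, ..., 6T16 of S_6. The discriminant of f is 1492992, which is not a perfect square, so G is not contained in A_6. The transitive groups of degree 6 not contained in A_6 are: C_6 (6T1, order 6), S_3 (6T2, order 6), D_6 (6T3, order 12), C_3 x S_3 (6T5, order 18), A_4 x C_2 (6T6, order 24), S_4 (6T8, order 24), S_3 x S_3 (6T9, order 36), S_4 x C_2 (6T11, order 48), (S_3 x S_3) : C_2 (6T13, order 72), PGL(2,5) (6T14, order 120), S_6 (6T16, order 720). By Dedekind's theorem, for a prime p not dividing disc(f) the degrees of the irreducible factors of f mod p form the cycle type of an element of G. Factoring f modulo the 79 such primes p <= 419 (skipping 2, 3, which divide the discriminant), each new pattern first appears at: mod 5: f = (x^2 + 3)(x^2 + 3x + 4)(x^2 + 4x + 1), pattern 2+2+2; mod 7: f = (x^3 + 6x^2 + 5x + 4)(x^3 + 6x^2 + 5x + 5), pattern 3+3; mod 13: f = (x^6 + 12x^5 + 8x^4 + 4x^3 + 6x^2 + 10x + 10), pattern 6; mod 17: f = (x + 7)(x + 14)(x^2 + 9x + 5)(x^2 + 16x + 2), pattern 2+2+1+1; mod 31: f = (x)(x + 4)(x + 12)(x + 14)(x + 21)(x + 23), pattern 1+1+1+1+1+1. No other pattern occurs in this range, so the set of observed cycle types is {2+2+2, 3+3, 6, 2+2+1+1, 1+1+1+1+1+1}. The candidates containing elements of all these cycle types are D_6 (6T3) of order 12, A_4 x C_2 (6T6) of order 24, S_3 x S_3 (6T9) of order 36, S_4 x C_2 (6T11) of order 48, (S_3 x S_3) : C_2 (6T13) of order 72, PGL(2,5) (6T14) of order 120, S_6 (6T16) of order 720; the others are excluded. The observed types are precisely the cycle types that occur in D_6 (6T3). Each of the other remaining candidates has further cycle types, and by the Chebotarev density theorem the matching factorization patterns would occur for a proportion of primes equal to their share of the group: A_4 x C_2 (6T6) additionally contains elements of type 2+1+1+1+1 (3 of its 24 elements, about 12% of primes); S_3 x S_3 (6T9) additionally contains elements of type 3+1+1+1 (4 of its 36 elements, about 11% of primes); S_4 x C_2 (6T11) additionally contains elements of type 4+2, 4+1+1, 2+1+1+1+1 (15 of its 48 elements, about 31% of primes); (S_3 x S_3) : C_2 (6T13) additionally contains elements of type 4+2, 3+2+1, 3+1+1+1, 2+1+1+1+1 (40 of its 72 elements, about 56% of primes); PGL(2,5) (6T14) additionally contains elements of type 5+1, 4+1+1 (54 of its 120 elements, about 45% of primes); S_6 (6T16) additionally contains elements of type 5+1, 4+2, 4+1+1, 3+2+1, 3+1+1+1, 2+1+1+1+1 (499 of its 720 elements, about 69% of primes). None of the 79 primes tested shows any such pattern (for each of these groups the chance of that is below 10^-4), which rules them out. Hence G = D_6 (6T3), of order 12.

D_6, the dihedral group of order 12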